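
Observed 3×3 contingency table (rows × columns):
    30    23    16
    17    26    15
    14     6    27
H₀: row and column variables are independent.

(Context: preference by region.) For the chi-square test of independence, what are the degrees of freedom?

degrees of freedom = 4

df = (r−1)(c−1) = (3−1)·(3−1) = 4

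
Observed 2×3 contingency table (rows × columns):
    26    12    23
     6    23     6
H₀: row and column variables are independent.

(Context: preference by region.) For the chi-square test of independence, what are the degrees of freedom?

df = (r−1)(c−1) = (2−1)·(3−1) = 2

degrees of freedom = 2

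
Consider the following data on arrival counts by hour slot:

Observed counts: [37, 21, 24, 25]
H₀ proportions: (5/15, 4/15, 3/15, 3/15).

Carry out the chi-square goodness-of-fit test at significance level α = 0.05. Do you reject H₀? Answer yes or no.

n = 107; E_i = n·p_i = [35.67, 28.53, 21.40, 21.40]
χ² = (37−35.67)²/35.67 + (21−28.53)²/28.53 + (24−21.40)²/21.40 + (25−21.40)²/21.40 = 2.9603
df = 3
p-value (upper-tail) = 0.39779
At α=0.05: p ≥ α → fail to reject H₀

reject H₀: no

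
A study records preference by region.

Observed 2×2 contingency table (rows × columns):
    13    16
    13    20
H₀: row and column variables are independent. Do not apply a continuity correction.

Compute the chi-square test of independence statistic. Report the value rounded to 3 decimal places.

Row totals [29, 33], col totals [26, 36], n=62
χ² = (13−12.16)²/12.16 + (16−16.84)²/16.84 + (13−13.84)²/13.84 + (20−19.16)²/19.16 = 0.1872
df = 1

test statistic = 0.187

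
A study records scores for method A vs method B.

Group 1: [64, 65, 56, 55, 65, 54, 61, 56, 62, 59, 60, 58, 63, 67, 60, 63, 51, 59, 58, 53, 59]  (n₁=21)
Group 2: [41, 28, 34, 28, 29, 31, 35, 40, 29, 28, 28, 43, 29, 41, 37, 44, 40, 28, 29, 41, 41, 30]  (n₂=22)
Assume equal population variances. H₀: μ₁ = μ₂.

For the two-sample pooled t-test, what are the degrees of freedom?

degrees of freedom = 41

df = n₁ + n₂ − 2 = 21 + 22 − 2 = 41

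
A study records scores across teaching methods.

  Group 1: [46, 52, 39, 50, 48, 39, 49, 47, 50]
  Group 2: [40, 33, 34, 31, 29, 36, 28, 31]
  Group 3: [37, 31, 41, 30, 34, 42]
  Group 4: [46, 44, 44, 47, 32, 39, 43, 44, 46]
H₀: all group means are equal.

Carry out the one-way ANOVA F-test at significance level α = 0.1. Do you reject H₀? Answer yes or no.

Group means [46.67, 32.75, 35.83, 42.78], grand mean 40.062
SSB = Σnᵢ(x̄ᵢ−x̄)² = 993.986; SSW = ΣΣ(x−x̄ᵢ)² = 583.889
MSB = 993.986/3 = 331.3287; MSW = 583.889/28 = 20.8532
F = MSB/MSW = 15.8886
df = (3, 28)
p-value (upper-tail) = 0.00000
At α=0.1: p < α → reject H₀

reject H₀: yes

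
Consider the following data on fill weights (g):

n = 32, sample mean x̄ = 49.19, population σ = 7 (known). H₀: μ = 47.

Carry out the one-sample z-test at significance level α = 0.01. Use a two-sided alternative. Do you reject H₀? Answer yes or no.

SE = σ/√n = 7/√32 = 1.2374
z = (x̄−μ₀)/SE = (49.19−47)/1.2374 = 1.7698
p-value (two-sided) = 0.07676
At α=0.01: p ≥ α → fail to reject H₀

reject H₀: no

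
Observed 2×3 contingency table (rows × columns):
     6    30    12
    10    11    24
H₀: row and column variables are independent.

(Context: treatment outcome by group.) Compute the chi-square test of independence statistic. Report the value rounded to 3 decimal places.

test statistic = 13.722

Row totals [48, 45], col totals [16, 41, 36], n=93
χ² = (6−8.26)²/8.26 + (30−21.16)²/21.16 + (12−18.58)²/18.58 + (10−7.74)²/7.74 + (11−19.84)²/19.84 + (24−17.42)²/17.42 = 13.7224
df = 2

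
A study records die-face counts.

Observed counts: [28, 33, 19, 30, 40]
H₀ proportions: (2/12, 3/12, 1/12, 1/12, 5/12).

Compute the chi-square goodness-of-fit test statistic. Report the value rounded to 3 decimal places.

n = 150; E_i = n·p_i = [25.00, 37.50, 12.50, 12.50, 62.50]
χ² = (28−25.00)²/25.00 + (33−37.50)²/37.50 + (19−12.50)²/12.50 + (30−12.50)²/12.50 + (40−62.50)²/62.50 = 36.8800
df = 4

test statistic = 36.880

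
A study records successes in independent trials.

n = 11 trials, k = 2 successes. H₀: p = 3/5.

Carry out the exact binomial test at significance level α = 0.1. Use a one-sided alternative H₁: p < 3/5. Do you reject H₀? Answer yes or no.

Exact binomial: n=11, k=2, p₀=3/5=0.6000
P(X≤2) from Σ C(n,i)·p₀^i·(1−p₀)^(n−i)
p-value (one-sided, H₁ less) = 0.00592
At α=0.1: p < α → reject H₀

reject H₀: yes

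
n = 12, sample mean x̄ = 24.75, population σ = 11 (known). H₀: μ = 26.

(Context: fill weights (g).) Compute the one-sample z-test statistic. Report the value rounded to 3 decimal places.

test statistic = -0.394

SE = σ/√n = 11/√12 = 3.1754
z = (x̄−μ₀)/SE = (24.75−26)/3.1754 = -0.3936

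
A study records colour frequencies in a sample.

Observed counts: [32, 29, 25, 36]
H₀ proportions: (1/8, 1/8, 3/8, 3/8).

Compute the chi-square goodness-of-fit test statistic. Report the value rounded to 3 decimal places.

test statistic = 42.284

n = 122; E_i = n·p_i = [15.25, 15.25, 45.75, 45.75]
χ² = (32−15.25)²/15.25 + (29−15.25)²/15.25 + (25−45.75)²/45.75 + (36−45.75)²/45.75 = 42.2842
df = 3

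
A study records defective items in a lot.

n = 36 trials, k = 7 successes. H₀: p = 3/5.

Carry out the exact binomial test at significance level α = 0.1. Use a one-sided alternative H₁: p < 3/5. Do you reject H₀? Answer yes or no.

reject H₀: yes

Exact binomial: n=36, k=7, p₀=3/5=0.6000
P(X≤7) from Σ C(n,i)·p₀^i·(1−p₀)^(n−i)
p-value (one-sided, H₁ less) = 0.00000
At α=0.1: p < α → reject H₀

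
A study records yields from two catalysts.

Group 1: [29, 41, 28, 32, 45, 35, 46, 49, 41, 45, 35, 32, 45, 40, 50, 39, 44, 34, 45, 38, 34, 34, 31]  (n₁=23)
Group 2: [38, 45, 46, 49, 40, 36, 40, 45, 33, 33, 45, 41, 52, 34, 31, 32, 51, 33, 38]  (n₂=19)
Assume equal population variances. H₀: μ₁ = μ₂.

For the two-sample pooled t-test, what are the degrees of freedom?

degrees of freedom = 40

df = n₁ + n₂ − 2 = 23 + 19 − 2 = 40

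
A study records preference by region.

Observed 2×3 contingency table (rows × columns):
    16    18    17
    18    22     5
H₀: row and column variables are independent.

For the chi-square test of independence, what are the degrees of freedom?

df = (r−1)(c−1) = (2−1)·(3−1) = 2

degrees of freedom = 2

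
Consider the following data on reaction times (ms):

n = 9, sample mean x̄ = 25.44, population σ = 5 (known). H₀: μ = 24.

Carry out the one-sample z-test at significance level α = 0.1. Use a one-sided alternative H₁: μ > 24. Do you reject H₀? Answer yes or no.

SE = σ/√n = 5/√9 = 1.6667
z = (x̄−μ₀)/SE = (25.44−24)/1.6667 = 0.8640
p-value (one-sided, H₁ greater) = 0.19379
At α=0.1: p ≥ α → fail to reject H₀

reject H₀: no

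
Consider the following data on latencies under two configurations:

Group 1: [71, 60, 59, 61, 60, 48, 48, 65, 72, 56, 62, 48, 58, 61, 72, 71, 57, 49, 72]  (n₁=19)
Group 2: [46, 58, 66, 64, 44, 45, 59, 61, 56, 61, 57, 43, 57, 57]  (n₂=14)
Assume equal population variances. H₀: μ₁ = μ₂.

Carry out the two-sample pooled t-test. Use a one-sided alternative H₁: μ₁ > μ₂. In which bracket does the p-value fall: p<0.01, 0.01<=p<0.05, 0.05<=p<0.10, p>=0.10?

x̄₁=60.526, s₁=8.442, n₁=19
x̄₂=55.286, s₂=7.630, n₂=14
s_p² = [18·8.442² + 13·7.630²]/31 = 65.7934
SE = √(s_p²·(1/19+1/14)) = 2.8570
t = (60.526−55.286)/2.8570 = 1.8343
df = 31
p-value (one-sided, H₁ greater) = 0.03811
→ bracket: 0.01<=p<0.05

p-value bracket: 0.01<=p<0.05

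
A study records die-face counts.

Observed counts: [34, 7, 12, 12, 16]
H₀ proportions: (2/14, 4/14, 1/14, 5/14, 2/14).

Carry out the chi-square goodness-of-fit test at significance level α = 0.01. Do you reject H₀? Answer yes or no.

reject H₀: yes

n = 81; E_i = n·p_i = [11.57, 23.14, 5.79, 28.93, 11.57]
χ² = (34−11.57)²/11.57 + (7−23.14)²/23.14 + (12−5.79)²/5.79 + (12−28.93)²/28.93 + (16−11.57)²/11.57 = 73.0086
df = 4
p-value (upper-tail) = 0.00000
At α=0.01: p < α → reject H₀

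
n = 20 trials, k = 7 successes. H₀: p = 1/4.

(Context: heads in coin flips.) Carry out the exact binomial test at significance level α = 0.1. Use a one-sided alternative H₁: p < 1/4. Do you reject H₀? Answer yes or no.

Exact binomial: n=20, k=7, p₀=1/4=0.2500
P(X≤7) from Σ C(n,i)·p₀^i·(1−p₀)^(n−i)
p-value (one-sided, H₁ less) = 0.89819
At α=0.1: p ≥ α → fail to reject H₀

reject H₀: no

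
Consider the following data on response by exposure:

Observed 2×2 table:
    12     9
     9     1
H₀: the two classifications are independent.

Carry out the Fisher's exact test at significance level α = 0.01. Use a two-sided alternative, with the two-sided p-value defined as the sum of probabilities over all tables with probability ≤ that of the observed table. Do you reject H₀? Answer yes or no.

reject H₀: no

Margins: r₁=21, r₂=10, c₁=21, c₂=10, n=31
p_obs = C(21,12)·C(10,9)/C(31,21); sum pmf over tables with pmf ≤ p_obs
p-value (two-sided) = 0.10638
At α=0.01: p ≥ α → fail to reject H₀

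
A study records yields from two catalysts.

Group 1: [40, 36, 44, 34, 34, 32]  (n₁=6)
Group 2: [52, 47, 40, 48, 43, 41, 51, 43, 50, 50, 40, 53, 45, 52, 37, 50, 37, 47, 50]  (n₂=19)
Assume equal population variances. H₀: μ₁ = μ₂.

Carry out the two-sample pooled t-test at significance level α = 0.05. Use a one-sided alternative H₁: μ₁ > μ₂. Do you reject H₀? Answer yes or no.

reject H₀: no

x̄₁=36.667, s₁=4.502, n₁=6
x̄₂=46.105, s₂=5.238, n₂=19
s_p² = [5·4.502² + 18·5.238²]/23 = 25.8749
SE = √(s_p²·(1/6+1/19)) = 2.3821
t = (36.667−46.105)/2.3821 = -3.9623
df = 23
p-value (one-sided, H₁ greater) = 0.99969
At α=0.05: p ≥ α → fail to reject H₀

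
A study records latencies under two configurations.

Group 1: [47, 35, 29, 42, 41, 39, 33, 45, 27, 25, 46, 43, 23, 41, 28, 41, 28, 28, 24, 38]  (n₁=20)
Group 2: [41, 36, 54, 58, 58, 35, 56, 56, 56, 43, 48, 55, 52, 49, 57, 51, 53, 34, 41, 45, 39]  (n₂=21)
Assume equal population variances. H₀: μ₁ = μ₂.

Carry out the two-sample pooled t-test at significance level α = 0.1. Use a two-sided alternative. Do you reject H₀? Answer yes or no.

x̄₁=35.150, s₁=8.035, n₁=20
x̄₂=48.429, s₂=8.146, n₂=21
s_p² = [19·8.035² + 20·8.146²]/39 = 65.4793
SE = √(s_p²·(1/20+1/21)) = 2.5282
t = (35.150−48.429)/2.5282 = -5.2521
df = 39
p-value (two-sided) = 0.00001
At α=0.1: p < α → reject H₀

reject H₀: yes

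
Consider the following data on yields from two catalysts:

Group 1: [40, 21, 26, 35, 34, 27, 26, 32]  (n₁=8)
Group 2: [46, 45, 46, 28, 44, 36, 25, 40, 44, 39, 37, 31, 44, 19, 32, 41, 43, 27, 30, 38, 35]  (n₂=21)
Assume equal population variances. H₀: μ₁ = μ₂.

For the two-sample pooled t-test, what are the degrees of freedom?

df = n₁ + n₂ − 2 = 8 + 21 − 2 = 27

degrees of freedom = 27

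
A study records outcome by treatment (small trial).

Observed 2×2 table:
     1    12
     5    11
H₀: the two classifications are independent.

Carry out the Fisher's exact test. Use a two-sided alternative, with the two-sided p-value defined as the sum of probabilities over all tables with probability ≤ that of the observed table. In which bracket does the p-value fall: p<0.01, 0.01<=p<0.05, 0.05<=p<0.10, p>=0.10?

Margins: r₁=13, r₂=16, c₁=6, c₂=23, n=29
p_obs = C(13,1)·C(16,5)/C(29,6); sum pmf over tables with pmf ≤ p_obs
p-value (two-sided) = 0.18336
→ bracket: p>=0.10

p-value bracket: p>=0.10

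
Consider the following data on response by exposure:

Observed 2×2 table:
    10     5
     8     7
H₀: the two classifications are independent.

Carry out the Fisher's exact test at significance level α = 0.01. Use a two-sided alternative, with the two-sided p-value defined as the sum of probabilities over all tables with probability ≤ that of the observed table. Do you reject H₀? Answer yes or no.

reject H₀: no

Margins: r₁=15, r₂=15, c₁=18, c₂=12, n=30
p_obs = C(15,10)·C(15,8)/C(30,18); sum pmf over tables with pmf ≤ p_obs
p-value (two-sided) = 0.71038
At α=0.01: p ≥ α → fail to reject H₀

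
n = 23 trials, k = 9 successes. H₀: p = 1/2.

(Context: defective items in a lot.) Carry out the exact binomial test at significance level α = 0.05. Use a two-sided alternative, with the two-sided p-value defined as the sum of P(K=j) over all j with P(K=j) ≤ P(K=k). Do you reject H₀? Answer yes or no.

Exact binomial: n=23, k=9, p₀=1/2=0.5000
P(X=j) = C(n,j)·p₀^j·(1−p₀)^(n−j); p = Σ P(X=j) over j with P(X=j) ≤ P(X=9)
p-value (two-sided) = 0.40487
At α=0.05: p ≥ α → fail to reject H₀

reject H₀: no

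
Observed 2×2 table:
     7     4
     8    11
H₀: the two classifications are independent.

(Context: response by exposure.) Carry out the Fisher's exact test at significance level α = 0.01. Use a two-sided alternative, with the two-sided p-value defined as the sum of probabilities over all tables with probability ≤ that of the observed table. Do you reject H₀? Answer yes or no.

Margins: r₁=11, r₂=19, c₁=15, c₂=15, n=30
p_obs = C(11,7)·C(19,8)/C(30,15); sum pmf over tables with pmf ≤ p_obs
p-value (two-sided) = 0.44973
At α=0.01: p ≥ α → fail to reject H₀

reject H₀: no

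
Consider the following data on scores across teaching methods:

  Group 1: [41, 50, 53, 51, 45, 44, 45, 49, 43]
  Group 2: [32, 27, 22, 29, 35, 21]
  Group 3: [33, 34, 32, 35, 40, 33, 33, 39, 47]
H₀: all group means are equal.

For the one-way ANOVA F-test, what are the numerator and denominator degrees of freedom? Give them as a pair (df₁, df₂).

degrees of freedom = [2, 21]

k = 3 groups, N = 24 total
df = (k−1, N−k) = (3−1, 24−3) = (2, 21)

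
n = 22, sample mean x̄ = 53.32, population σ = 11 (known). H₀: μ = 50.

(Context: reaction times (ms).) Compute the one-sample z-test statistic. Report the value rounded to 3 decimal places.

SE = σ/√n = 11/√22 = 2.3452
z = (x̄−μ₀)/SE = (53.32−50)/2.3452 = 1.4157

test statistic = 1.416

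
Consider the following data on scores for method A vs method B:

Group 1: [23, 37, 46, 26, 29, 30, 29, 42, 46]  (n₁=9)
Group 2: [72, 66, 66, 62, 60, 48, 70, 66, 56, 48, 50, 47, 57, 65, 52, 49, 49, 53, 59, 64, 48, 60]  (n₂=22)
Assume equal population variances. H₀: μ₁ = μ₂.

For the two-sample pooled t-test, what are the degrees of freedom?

df = n₁ + n₂ − 2 = 9 + 22 − 2 = 29

degrees of freedom = 29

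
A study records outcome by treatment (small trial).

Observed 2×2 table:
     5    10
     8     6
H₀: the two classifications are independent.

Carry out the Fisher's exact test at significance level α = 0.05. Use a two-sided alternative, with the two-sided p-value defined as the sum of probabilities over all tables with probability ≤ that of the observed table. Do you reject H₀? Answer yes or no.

reject H₀: no

Margins: r₁=15, r₂=14, c₁=13, c₂=16, n=29
p_obs = C(15,5)·C(14,8)/C(29,13); sum pmf over tables with pmf ≤ p_obs
p-value (two-sided) = 0.27230
At α=0.05: p ≥ α → fail to reject H₀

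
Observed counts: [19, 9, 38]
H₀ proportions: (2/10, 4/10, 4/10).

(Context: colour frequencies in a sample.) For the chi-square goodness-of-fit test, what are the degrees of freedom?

degrees of freedom = 2

df = k − 1 = 3 − 1 = 2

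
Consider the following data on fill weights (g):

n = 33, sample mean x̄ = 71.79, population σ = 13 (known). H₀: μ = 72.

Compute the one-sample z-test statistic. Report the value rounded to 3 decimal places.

SE = σ/√n = 13/√33 = 2.2630
z = (x̄−μ₀)/SE = (71.79−72)/2.2630 = -0.0928

test statistic = -0.093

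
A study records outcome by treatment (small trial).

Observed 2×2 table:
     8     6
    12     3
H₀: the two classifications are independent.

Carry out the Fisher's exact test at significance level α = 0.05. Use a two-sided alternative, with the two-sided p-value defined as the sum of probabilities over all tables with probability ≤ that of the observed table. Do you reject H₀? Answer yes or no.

reject H₀: no

Margins: r₁=14, r₂=15, c₁=20, c₂=9, n=29
p_obs = C(14,8)·C(15,12)/C(29,20); sum pmf over tables with pmf ≤ p_obs
p-value (two-sided) = 0.24508
At α=0.05: p ≥ α → fail to reject H₀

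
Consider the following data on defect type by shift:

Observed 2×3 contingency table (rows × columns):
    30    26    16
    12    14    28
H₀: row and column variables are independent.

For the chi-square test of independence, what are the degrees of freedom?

degrees of freedom = 2

df = (r−1)(c−1) = (2−1)·(3−1) = 2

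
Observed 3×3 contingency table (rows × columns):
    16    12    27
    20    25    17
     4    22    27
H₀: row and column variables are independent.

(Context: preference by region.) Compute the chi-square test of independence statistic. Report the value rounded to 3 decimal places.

Row totals [55, 62, 53], col totals [40, 59, 71], n=170
χ² = (16−12.94)²/12.94 + (12−19.09)²/19.09 + (27−22.97)²/22.97 + (20−14.59)²/14.59 + (25−21.52)²/21.52 + (17−25.89)²/25.89 + (4−12.47)²/12.47 + (22−18.39)²/18.39 + (27−22.14)²/22.14 = 17.2177
df = 4

test statistic = 17.218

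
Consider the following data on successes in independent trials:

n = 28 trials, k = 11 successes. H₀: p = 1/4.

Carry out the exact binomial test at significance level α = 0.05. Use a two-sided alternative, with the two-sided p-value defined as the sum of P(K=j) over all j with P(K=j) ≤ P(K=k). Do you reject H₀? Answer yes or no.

reject H₀: no

Exact binomial: n=28, k=11, p₀=1/4=0.2500
P(X=j) = C(n,j)·p₀^j·(1−p₀)^(n−j); p = Σ P(X=j) over j with P(X=j) ≤ P(X=11)
p-value (two-sided) = 0.08451
At α=0.05: p ≥ α → fail to reject H₀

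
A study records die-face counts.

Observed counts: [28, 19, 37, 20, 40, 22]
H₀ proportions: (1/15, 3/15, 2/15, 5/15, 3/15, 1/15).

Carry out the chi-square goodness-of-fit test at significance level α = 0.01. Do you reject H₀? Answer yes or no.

reject H₀: yes

n = 166; E_i = n·p_i = [11.07, 33.20, 22.13, 55.33, 33.20, 11.07]
χ² = (28−11.07)²/11.07 + (19−33.20)²/33.20 + (37−22.13)²/22.13 + (20−55.33)²/55.33 + (40−33.20)²/33.20 + (22−11.07)²/11.07 = 76.7259
df = 5
p-value (upper-tail) = 0.00000
At α=0.01: p < α → reject H₀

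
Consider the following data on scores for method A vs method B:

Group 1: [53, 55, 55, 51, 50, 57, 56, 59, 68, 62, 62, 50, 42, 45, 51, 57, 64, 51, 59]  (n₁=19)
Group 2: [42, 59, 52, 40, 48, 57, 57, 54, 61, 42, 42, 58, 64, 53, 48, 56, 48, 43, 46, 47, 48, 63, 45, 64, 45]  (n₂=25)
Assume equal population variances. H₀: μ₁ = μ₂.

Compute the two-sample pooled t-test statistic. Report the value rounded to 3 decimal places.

x̄₁=55.105, s₁=6.497, n₁=19
x̄₂=51.280, s₂=7.586, n₂=25
s_p² = [18·6.497² + 24·7.586²]/42 = 50.9721
SE = √(s_p²·(1/19+1/25)) = 2.1729
t = (55.105−51.280)/2.1729 = 1.7604
df = 42

test statistic = 1.760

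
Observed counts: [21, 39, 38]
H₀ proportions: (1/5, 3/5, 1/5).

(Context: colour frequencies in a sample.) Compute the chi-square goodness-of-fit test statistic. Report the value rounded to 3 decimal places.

test statistic = 24.041

n = 98; E_i = n·p_i = [19.60, 58.80, 19.60]
χ² = (21−19.60)²/19.60 + (39−58.80)²/58.80 + (38−19.60)²/19.60 = 24.0408
df = 2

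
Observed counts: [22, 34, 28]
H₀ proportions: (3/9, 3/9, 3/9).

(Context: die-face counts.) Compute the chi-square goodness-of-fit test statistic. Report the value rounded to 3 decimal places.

n = 84; E_i = n·p_i = [28.00, 28.00, 28.00]
χ² = (22−28.00)²/28.00 + (34−28.00)²/28.00 + (28−28.00)²/28.00 = 2.5714
df = 2

test statistic = 2.571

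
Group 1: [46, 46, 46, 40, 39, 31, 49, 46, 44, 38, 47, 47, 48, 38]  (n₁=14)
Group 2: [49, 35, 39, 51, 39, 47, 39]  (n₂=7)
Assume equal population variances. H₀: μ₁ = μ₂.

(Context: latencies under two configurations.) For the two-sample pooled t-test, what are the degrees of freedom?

degrees of freedom = 19

df = n₁ + n₂ − 2 = 14 + 7 − 2 = 19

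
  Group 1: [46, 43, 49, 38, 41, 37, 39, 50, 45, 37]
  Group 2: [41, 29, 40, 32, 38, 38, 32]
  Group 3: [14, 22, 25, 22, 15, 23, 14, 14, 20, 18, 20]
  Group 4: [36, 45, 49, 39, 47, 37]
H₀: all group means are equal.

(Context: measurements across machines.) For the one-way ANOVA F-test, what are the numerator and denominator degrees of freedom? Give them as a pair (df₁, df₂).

degrees of freedom = [3, 30]

k = 4 groups, N = 34 total
df = (k−1, N−k) = (4−1, 34−4) = (3, 30)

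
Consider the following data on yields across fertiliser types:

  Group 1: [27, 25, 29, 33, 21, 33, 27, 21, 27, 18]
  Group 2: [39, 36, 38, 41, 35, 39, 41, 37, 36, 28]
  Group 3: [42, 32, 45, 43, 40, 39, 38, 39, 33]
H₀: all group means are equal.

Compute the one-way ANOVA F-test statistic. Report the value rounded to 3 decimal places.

Group means [26.10, 37.00, 39.00], grand mean 33.862
SSB = Σnᵢ(x̄ᵢ−x̄)² = 938.548; SSW = ΣΣ(x−x̄ᵢ)² = 500.900
MSB = 938.548/2 = 469.2741; MSW = 500.900/26 = 19.2654
F = MSB/MSW = 24.3584
df = (2, 26)

test statistic = 24.358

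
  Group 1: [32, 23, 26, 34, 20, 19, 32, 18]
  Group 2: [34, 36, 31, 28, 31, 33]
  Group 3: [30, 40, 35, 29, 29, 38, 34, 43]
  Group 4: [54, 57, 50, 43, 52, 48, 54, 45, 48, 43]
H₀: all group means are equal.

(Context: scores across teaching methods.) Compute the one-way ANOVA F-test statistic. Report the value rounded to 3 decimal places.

test statistic = 34.987

Group means [25.50, 32.17, 34.75, 49.40], grand mean 36.531
SSB = Σnᵢ(x̄ᵢ−x̄)² = 2769.235; SSW = ΣΣ(x−x̄ᵢ)² = 738.733
MSB = 2769.235/3 = 923.0785; MSW = 738.733/28 = 26.3833
F = MSB/MSW = 34.9872
df = (3, 28)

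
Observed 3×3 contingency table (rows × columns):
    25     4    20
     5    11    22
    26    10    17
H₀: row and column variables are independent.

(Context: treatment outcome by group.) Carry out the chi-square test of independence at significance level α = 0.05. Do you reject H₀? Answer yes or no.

reject H₀: yes

Row totals [49, 38, 53], col totals [56, 25, 59], n=140
χ² = (25−19.60)²/19.60 + (4−8.75)²/8.75 + (20−20.65)²/20.65 + (5−15.20)²/15.20 + (11−6.79)²/6.79 + (22−16.01)²/16.01 + (26−21.20)²/21.20 + (10−9.46)²/9.46 + (17−22.34)²/22.34 = 18.1779
df = 4
p-value (upper-tail) = 0.00114
At α=0.05: p < α → reject H₀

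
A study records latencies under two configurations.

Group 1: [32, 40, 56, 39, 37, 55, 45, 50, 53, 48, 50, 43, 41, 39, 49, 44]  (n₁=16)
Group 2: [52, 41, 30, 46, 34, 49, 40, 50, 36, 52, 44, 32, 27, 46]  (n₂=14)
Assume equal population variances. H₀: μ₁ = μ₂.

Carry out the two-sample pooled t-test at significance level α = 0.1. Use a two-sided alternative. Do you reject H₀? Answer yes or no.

reject H₀: no

x̄₁=45.062, s₁=6.884, n₁=16
x̄₂=41.357, s₂=8.400, n₂=14
s_p² = [15·6.884² + 13·8.400²]/28 = 58.1483
SE = √(s_p²·(1/16+1/14)) = 2.7906
t = (45.062−41.357)/2.7906 = 1.3278
df = 28
p-value (two-sided) = 0.19498
At α=0.1: p ≥ α → fail to reject H₀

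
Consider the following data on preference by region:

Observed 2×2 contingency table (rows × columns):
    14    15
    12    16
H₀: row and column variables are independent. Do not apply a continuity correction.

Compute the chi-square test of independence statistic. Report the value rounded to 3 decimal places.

Row totals [29, 28], col totals [26, 31], n=57
χ² = (14−13.23)²/13.23 + (15−15.77)²/15.77 + (12−12.77)²/12.77 + (16−15.23)²/15.23 = 0.1686
df = 1

test statistic = 0.169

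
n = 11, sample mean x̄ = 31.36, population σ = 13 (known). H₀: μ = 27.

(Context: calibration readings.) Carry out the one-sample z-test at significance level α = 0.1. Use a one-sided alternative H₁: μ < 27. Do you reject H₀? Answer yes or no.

reject H₀: no

SE = σ/√n = 13/√11 = 3.9196
z = (x̄−μ₀)/SE = (31.36−27)/3.9196 = 1.1123
p-value (one-sided, H₁ less) = 0.86701
At α=0.1: p ≥ α → fail to reject H₀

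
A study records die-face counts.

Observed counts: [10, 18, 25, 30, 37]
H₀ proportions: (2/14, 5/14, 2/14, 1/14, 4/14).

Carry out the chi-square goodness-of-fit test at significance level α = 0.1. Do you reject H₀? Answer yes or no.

n = 120; E_i = n·p_i = [17.14, 42.86, 17.14, 8.57, 34.29]
χ² = (10−17.14)²/17.14 + (18−42.86)²/42.86 + (25−17.14)²/17.14 + (30−8.57)²/8.57 + (37−34.29)²/34.29 = 74.7808
df = 4
p-value (upper-tail) = 0.00000
At α=0.1: p < α → reject H₀

reject H₀: yes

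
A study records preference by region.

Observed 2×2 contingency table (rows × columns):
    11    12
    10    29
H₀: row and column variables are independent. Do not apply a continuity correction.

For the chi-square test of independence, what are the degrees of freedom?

df = (r−1)(c−1) = (2−1)·(2−1) = 1

degrees of freedom = 1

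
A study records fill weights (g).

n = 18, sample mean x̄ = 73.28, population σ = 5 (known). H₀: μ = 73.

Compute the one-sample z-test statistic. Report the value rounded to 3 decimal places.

test statistic = 0.238

SE = σ/√n = 5/√18 = 1.1785
z = (x̄−μ₀)/SE = (73.28−73)/1.1785 = 0.2376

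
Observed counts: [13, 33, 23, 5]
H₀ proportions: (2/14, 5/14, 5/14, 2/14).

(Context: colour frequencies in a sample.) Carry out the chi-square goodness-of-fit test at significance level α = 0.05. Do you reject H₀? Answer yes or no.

reject H₀: no

n = 74; E_i = n·p_i = [10.57, 26.43, 26.43, 10.57]
χ² = (13−10.57)²/10.57 + (33−26.43)²/26.43 + (23−26.43)²/26.43 + (5−10.57)²/10.57 = 5.5730
df = 3
p-value (upper-tail) = 0.13434
At α=0.05: p ≥ α → fail to reject H₀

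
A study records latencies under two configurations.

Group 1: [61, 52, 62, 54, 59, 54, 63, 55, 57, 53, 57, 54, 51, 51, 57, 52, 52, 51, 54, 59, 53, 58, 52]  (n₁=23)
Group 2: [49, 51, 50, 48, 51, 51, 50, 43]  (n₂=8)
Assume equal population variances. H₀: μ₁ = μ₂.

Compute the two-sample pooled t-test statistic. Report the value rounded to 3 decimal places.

x̄₁=55.261, s₁=3.671, n₁=23
x̄₂=49.125, s₂=2.696, n₂=8
s_p² = [22·3.671² + 7·2.696²]/29 = 11.9762
SE = √(s_p²·(1/23+1/8)) = 1.4205
t = (55.261−49.125)/1.4205 = 4.3196
df = 29

test statistic = 4.320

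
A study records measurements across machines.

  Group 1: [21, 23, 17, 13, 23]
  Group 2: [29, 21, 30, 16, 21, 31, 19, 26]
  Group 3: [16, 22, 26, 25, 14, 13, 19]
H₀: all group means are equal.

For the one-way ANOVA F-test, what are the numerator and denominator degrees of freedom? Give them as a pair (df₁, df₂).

degrees of freedom = [2, 17]

k = 3 groups, N = 20 total
df = (k−1, N−k) = (3−1, 20−3) = (2, 17)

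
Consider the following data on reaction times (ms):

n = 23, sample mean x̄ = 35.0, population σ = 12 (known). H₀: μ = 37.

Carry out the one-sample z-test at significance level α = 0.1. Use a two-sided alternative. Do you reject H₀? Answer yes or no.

reject H₀: no

SE = σ/√n = 12/√23 = 2.5022
z = (x̄−μ₀)/SE = (35.0−37)/2.5022 = -0.7993
p-value (two-sided) = 0.42411
At α=0.1: p ≥ α → fail to reject H₀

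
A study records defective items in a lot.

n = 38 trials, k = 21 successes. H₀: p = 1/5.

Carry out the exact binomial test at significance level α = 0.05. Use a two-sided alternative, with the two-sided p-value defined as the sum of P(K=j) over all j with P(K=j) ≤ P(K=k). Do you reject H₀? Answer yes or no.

Exact binomial: n=38, k=21, p₀=1/5=0.2000
P(X=j) = C(n,j)·p₀^j·(1−p₀)^(n−j); p = Σ P(X=j) over j with P(X=j) ≤ P(X=21)
p-value (two-sided) = 0.00000
At α=0.05: p < α → reject H₀

reject H₀: yes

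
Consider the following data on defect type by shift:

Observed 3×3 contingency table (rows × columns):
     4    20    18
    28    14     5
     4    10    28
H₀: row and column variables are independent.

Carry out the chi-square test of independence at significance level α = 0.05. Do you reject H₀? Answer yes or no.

reject H₀: yes

Row totals [42, 47, 42], col totals [36, 44, 51], n=131
χ² = (4−11.54)²/11.54 + (20−14.11)²/14.11 + (18−16.35)²/16.35 + (28−12.92)²/12.92 + (14−15.79)²/15.79 + (5−18.30)²/18.30 + (4−11.54)²/11.54 + (10−14.11)²/14.11 + (28−16.35)²/16.35 = 49.4610
df = 4
p-value (upper-tail) = 0.00000
At α=0.05: p < α → reject H₀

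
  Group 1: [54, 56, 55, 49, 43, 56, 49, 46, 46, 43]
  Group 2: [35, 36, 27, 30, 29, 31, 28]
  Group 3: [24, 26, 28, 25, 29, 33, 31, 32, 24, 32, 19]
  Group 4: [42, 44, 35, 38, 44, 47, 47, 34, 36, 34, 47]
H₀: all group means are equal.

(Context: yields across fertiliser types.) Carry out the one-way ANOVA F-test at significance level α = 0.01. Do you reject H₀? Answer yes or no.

reject H₀: yes

Group means [49.70, 30.86, 27.55, 40.73], grand mean 37.538
SSB = Σnᵢ(x̄ᵢ−x̄)² = 3001.826; SSW = ΣΣ(x−x̄ᵢ)² = 799.866
MSB = 3001.826/3 = 1000.6087; MSW = 799.866/35 = 22.8533
F = MSB/MSW = 43.7840
df = (3, 35)
p-value (upper-tail) = 0.00000
At α=0.01: p < α → reject H₀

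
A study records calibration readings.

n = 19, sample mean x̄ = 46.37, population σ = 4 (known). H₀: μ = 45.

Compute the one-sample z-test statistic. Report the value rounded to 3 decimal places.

test statistic = 1.493

SE = σ/√n = 4/√19 = 0.9177
z = (x̄−μ₀)/SE = (46.37−45)/0.9177 = 1.4929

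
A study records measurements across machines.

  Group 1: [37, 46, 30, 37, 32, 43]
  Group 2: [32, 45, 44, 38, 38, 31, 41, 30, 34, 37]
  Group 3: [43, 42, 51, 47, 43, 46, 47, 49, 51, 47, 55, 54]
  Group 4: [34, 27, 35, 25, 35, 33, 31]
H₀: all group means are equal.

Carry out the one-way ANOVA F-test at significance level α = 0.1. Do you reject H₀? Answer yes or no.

Group means [37.50, 37.00, 47.92, 31.43], grand mean 39.714
SSB = Σnᵢ(x̄ᵢ−x̄)² = 1391.012; SSW = ΣΣ(x−x̄ᵢ)² = 732.131
MSB = 1391.012/3 = 463.6706; MSW = 732.131/31 = 23.6171
F = MSB/MSW = 19.6328
df = (3, 31)
p-value (upper-tail) = 0.00000
At α=0.1: p < α → reject H₀

reject H₀: yes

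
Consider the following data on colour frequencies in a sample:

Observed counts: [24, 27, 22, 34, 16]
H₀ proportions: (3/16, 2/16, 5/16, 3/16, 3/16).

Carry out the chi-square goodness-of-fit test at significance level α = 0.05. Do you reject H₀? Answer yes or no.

n = 123; E_i = n·p_i = [23.06, 15.38, 38.44, 23.06, 23.06]
χ² = (24−23.06)²/23.06 + (27−15.38)²/15.38 + (22−38.44)²/38.44 + (34−23.06)²/23.06 + (16−23.06)²/23.06 = 23.2070
df = 4
p-value (upper-tail) = 0.00012
At α=0.05: p < α → reject H₀

reject H₀: yes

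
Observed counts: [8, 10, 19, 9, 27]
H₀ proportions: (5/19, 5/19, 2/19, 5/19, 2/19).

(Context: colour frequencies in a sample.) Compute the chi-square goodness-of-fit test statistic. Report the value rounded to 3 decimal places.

test statistic = 81.603

n = 73; E_i = n·p_i = [19.21, 19.21, 7.68, 19.21, 7.68]
χ² = (8−19.21)²/19.21 + (10−19.21)²/19.21 + (19−7.68)²/7.68 + (9−19.21)²/19.21 + (27−7.68)²/7.68 = 81.6027
df = 4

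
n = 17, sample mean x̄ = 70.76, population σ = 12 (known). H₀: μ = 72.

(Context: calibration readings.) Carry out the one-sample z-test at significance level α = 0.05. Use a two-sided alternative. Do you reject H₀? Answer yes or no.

reject H₀: no

SE = σ/√n = 12/√17 = 2.9104
z = (x̄−μ₀)/SE = (70.76−72)/2.9104 = -0.4261
p-value (two-sided) = 0.67007
At α=0.05: p ≥ α → fail to reject H₀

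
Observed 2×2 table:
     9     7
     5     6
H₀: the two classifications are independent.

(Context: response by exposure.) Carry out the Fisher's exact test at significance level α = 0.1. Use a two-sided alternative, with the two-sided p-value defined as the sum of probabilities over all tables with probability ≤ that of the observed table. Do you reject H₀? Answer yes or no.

Margins: r₁=16, r₂=11, c₁=14, c₂=13, n=27
p_obs = C(16,9)·C(11,5)/C(27,14); sum pmf over tables with pmf ≤ p_obs
p-value (two-sided) = 0.70357
At α=0.1: p ≥ α → fail to reject H₀

reject H₀: no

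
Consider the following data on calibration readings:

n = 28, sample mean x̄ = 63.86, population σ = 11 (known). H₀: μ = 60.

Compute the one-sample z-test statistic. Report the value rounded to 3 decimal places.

SE = σ/√n = 11/√28 = 2.0788
z = (x̄−μ₀)/SE = (63.86−60)/2.0788 = 1.8568

test statistic = 1.857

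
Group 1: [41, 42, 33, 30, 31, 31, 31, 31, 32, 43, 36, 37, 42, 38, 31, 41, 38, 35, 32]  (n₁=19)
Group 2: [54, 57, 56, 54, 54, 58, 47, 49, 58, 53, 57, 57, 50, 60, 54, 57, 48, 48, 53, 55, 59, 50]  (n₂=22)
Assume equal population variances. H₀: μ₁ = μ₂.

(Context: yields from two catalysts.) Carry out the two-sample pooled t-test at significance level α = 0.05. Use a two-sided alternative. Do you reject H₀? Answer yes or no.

reject H₀: yes

x̄₁=35.526, s₁=4.587, n₁=19
x̄₂=54.000, s₂=3.867, n₂=22
s_p² = [18·4.587² + 21·3.867²]/39 = 17.7625
SE = √(s_p²·(1/19+1/22)) = 1.3199
t = (35.526−54.000)/1.3199 = -13.9958
df = 39
p-value (two-sided) = 0.00000
At α=0.05: p < α → reject H₀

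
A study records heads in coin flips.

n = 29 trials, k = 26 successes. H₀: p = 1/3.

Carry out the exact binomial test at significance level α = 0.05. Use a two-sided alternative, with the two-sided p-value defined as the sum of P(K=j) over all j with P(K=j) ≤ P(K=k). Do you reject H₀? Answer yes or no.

Exact binomial: n=29, k=26, p₀=1/3=0.3333
P(X=j) = C(n,j)·p₀^j·(1−p₀)^(n−j); p = Σ P(X=j) over j with P(X=j) ≤ P(X=26)
p-value (two-sided) = 0.00000
At α=0.05: p < α → reject H₀

reject H₀: yes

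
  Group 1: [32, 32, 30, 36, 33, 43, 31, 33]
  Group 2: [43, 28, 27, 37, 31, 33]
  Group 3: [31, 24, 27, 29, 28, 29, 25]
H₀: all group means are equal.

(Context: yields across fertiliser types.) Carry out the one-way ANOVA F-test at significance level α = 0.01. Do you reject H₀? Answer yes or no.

Group means [33.75, 33.17, 27.57], grand mean 31.524
SSB = Σnᵢ(x̄ᵢ−x̄)² = 165.190; SSW = ΣΣ(x−x̄ᵢ)² = 336.048
MSB = 165.190/2 = 82.5952; MSW = 336.048/18 = 18.6693
F = MSB/MSW = 4.4241
df = (2, 18)
p-value (upper-tail) = 0.02737
At α=0.01: p ≥ α → fail to reject H₀

reject H₀: no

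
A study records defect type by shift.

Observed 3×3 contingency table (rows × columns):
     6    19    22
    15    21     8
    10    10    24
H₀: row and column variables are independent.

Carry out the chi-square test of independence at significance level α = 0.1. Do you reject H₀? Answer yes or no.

Row totals [47, 44, 44], col totals [31, 50, 54], n=135
χ² = (6−10.79)²/10.79 + (19−17.41)²/17.41 + (22−18.80)²/18.80 + (15−10.10)²/10.10 + (21−16.30)²/16.30 + (8−17.60)²/17.60 + (10−10.10)²/10.10 + (10−16.30)²/16.30 + (24−17.60)²/17.60 = 16.5464
df = 4
p-value (upper-tail) = 0.00237
At α=0.1: p < α → reject H₀

reject H₀: yes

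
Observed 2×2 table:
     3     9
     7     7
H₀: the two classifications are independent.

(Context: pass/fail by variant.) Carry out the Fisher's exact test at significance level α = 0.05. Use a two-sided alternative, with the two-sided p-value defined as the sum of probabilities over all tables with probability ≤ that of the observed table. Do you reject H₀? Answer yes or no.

reject H₀: no

Margins: r₁=12, r₂=14, c₁=10, c₂=16, n=26
p_obs = C(12,3)·C(14,7)/C(26,10); sum pmf over tables with pmf ≤ p_obs
p-value (two-sided) = 0.24752
At α=0.05: p ≥ α → fail to reject H₀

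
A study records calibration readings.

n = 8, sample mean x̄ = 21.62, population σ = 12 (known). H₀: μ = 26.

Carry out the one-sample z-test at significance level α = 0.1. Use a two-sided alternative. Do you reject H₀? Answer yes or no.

reject H₀: no

SE = σ/√n = 12/√8 = 4.2426
z = (x̄−μ₀)/SE = (21.62−26)/4.2426 = -1.0324
p-value (two-sided) = 0.30190
At α=0.1: p ≥ α → fail to reject H₀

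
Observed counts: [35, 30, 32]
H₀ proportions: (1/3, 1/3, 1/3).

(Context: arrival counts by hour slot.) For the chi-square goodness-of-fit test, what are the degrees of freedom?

degrees of freedom = 2

df = k − 1 = 3 − 1 = 2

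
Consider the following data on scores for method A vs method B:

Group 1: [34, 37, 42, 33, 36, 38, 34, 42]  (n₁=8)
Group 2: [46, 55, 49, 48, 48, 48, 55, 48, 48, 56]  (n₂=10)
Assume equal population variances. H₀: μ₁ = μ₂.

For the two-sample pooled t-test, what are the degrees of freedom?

degrees of freedom = 16

df = n₁ + n₂ − 2 = 8 + 10 − 2 = 16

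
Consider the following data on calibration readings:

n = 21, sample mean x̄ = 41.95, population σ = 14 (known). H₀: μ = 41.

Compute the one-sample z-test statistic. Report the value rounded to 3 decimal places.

test statistic = 0.311

SE = σ/√n = 14/√21 = 3.0551
z = (x̄−μ₀)/SE = (41.95−41)/3.0551 = 0.3110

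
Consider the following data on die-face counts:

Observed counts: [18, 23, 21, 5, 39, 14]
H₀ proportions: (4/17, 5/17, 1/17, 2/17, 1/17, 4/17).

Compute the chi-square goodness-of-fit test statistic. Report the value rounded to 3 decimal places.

n = 120; E_i = n·p_i = [28.24, 35.29, 7.06, 14.12, 7.06, 28.24]
χ² = (18−28.24)²/28.24 + (23−35.29)²/35.29 + (21−7.06)²/7.06 + (5−14.12)²/14.12 + (39−7.06)²/7.06 + (14−28.24)²/28.24 = 193.1258
df = 5

test statistic = 193.126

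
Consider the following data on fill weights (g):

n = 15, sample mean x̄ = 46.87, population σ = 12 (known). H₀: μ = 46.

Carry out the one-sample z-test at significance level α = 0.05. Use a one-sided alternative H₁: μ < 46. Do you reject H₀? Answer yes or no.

reject H₀: no

SE = σ/√n = 12/√15 = 3.0984
z = (x̄−μ₀)/SE = (46.87−46)/3.0984 = 0.2808
p-value (one-sided, H₁ less) = 0.61056
At α=0.05: p ≥ α → fail to reject H₀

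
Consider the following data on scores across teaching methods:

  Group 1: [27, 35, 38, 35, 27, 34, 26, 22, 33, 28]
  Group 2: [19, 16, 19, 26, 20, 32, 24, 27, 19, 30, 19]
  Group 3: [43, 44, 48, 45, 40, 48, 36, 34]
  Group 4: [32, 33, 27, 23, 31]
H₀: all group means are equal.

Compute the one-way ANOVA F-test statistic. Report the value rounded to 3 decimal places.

Group means [30.50, 22.82, 42.25, 29.20], grand mean 30.588
SSB = Σnᵢ(x̄ᵢ−x̄)² = 1761.799; SSW = ΣΣ(x−x̄ᵢ)² = 774.436
MSB = 1761.799/3 = 587.2663; MSW = 774.436/30 = 25.8145
F = MSB/MSW = 22.7494
df = (3, 30)

test statistic = 22.749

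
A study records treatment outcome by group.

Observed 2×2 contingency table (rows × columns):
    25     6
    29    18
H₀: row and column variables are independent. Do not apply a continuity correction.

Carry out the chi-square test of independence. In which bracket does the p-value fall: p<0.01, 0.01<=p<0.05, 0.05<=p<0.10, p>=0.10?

p-value bracket: 0.05<=p<0.10

Row totals [31, 47], col totals [54, 24], n=78
χ² = (25−21.46)²/21.46 + (6−9.54)²/9.54 + (29−32.54)²/32.54 + (18−14.46)²/14.46 = 3.1466
df = 1
p-value (upper-tail) = 0.07608
→ bracket: 0.05<=p<0.10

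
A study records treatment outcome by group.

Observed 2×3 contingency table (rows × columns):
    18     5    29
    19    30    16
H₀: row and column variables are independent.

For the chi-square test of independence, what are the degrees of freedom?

df = (r−1)(c−1) = (2−1)·(3−1) = 2

degrees of freedom = 2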